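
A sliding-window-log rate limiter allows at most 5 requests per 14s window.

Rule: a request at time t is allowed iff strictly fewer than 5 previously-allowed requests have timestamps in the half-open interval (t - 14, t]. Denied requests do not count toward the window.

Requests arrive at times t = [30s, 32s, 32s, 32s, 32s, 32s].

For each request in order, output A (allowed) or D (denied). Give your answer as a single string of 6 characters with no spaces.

Answer: AAAAAD

Derivation:
Tracking allowed requests in the window:
  req#1 t=30s: ALLOW
  req#2 t=32s: ALLOW
  req#3 t=32s: ALLOW
  req#4 t=32s: ALLOW
  req#5 t=32s: ALLOW
  req#6 t=32s: DENY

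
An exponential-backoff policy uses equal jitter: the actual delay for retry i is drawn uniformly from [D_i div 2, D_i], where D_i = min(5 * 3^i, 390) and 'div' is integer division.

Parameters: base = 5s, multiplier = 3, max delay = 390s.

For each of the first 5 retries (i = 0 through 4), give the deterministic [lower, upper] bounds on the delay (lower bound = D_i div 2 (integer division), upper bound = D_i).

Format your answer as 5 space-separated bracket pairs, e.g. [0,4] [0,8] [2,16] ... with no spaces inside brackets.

Answer: [2,5] [7,15] [22,45] [67,135] [195,390]

Derivation:
Computing bounds per retry:
  i=0: D_i=min(5*3^0,390)=5, bounds=[2,5]
  i=1: D_i=min(5*3^1,390)=15, bounds=[7,15]
  i=2: D_i=min(5*3^2,390)=45, bounds=[22,45]
  i=3: D_i=min(5*3^3,390)=135, bounds=[67,135]
  i=4: D_i=min(5*3^4,390)=390, bounds=[195,390]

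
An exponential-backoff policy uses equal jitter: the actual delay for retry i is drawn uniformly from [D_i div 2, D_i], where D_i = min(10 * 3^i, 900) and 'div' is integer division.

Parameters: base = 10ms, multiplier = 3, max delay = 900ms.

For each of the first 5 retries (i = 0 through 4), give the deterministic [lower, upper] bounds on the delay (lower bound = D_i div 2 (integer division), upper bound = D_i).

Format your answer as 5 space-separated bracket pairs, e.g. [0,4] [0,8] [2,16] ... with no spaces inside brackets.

Answer: [5,10] [15,30] [45,90] [135,270] [405,810]

Derivation:
Computing bounds per retry:
  i=0: D_i=min(10*3^0,900)=10, bounds=[5,10]
  i=1: D_i=min(10*3^1,900)=30, bounds=[15,30]
  i=2: D_i=min(10*3^2,900)=90, bounds=[45,90]
  i=3: D_i=min(10*3^3,900)=270, bounds=[135,270]
  i=4: D_i=min(10*3^4,900)=810, bounds=[405,810]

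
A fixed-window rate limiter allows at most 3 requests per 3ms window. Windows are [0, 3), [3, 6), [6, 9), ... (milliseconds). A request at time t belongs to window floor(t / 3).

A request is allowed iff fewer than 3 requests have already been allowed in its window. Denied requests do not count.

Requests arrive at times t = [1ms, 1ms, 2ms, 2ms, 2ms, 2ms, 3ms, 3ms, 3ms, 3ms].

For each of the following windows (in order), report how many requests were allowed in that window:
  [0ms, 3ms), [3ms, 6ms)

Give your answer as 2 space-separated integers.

Processing requests:
  req#1 t=1ms (window 0): ALLOW
  req#2 t=1ms (window 0): ALLOW
  req#3 t=2ms (window 0): ALLOW
  req#4 t=2ms (window 0): DENY
  req#5 t=2ms (window 0): DENY
  req#6 t=2ms (window 0): DENY
  req#7 t=3ms (window 1): ALLOW
  req#8 t=3ms (window 1): ALLOW
  req#9 t=3ms (window 1): ALLOW
  req#10 t=3ms (window 1): DENY

Allowed counts by window: 3 3

Answer: 3 3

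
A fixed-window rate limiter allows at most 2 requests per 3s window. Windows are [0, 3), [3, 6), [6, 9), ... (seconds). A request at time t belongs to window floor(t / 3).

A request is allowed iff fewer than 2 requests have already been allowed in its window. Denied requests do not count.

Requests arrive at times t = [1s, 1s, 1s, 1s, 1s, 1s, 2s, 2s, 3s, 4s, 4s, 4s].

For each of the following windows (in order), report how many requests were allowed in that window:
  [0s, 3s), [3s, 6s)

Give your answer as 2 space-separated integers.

Processing requests:
  req#1 t=1s (window 0): ALLOW
  req#2 t=1s (window 0): ALLOW
  req#3 t=1s (window 0): DENY
  req#4 t=1s (window 0): DENY
  req#5 t=1s (window 0): DENY
  req#6 t=1s (window 0): DENY
  req#7 t=2s (window 0): DENY
  req#8 t=2s (window 0): DENY
  req#9 t=3s (window 1): ALLOW
  req#10 t=4s (window 1): ALLOW
  req#11 t=4s (window 1): DENY
  req#12 t=4s (window 1): DENY

Allowed counts by window: 2 2

Answer: 2 2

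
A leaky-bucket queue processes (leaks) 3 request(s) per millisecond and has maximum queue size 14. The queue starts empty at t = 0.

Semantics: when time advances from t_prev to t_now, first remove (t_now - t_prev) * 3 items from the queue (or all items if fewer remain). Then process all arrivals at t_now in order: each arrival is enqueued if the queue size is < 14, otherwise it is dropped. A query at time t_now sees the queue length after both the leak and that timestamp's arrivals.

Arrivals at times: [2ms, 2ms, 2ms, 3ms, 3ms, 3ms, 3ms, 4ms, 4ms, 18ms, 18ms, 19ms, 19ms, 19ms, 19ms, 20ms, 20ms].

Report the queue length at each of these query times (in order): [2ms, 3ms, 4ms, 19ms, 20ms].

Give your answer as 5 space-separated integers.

Answer: 3 4 3 4 3

Derivation:
Queue lengths at query times:
  query t=2ms: backlog = 3
  query t=3ms: backlog = 4
  query t=4ms: backlog = 3
  query t=19ms: backlog = 4
  query t=20ms: backlog = 3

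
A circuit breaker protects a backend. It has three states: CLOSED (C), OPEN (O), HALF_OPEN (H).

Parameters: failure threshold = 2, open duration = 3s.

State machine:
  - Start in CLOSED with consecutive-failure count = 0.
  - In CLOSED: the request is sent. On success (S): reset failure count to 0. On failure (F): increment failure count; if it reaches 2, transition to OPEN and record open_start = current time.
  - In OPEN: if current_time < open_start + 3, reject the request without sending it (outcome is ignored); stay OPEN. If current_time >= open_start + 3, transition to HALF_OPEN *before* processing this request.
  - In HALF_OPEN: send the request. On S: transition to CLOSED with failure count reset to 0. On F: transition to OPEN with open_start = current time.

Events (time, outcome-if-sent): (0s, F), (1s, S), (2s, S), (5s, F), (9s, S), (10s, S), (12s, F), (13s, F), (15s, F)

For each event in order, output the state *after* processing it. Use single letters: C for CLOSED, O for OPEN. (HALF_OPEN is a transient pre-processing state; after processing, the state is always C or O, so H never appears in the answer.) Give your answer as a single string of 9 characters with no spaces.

Answer: CCCCCCCOO

Derivation:
State after each event:
  event#1 t=0s outcome=F: state=CLOSED
  event#2 t=1s outcome=S: state=CLOSED
  event#3 t=2s outcome=S: state=CLOSED
  event#4 t=5s outcome=F: state=CLOSED
  event#5 t=9s outcome=S: state=CLOSED
  event#6 t=10s outcome=S: state=CLOSED
  event#7 t=12s outcome=F: state=CLOSED
  event#8 t=13s outcome=F: state=OPEN
  event#9 t=15s outcome=F: state=OPEN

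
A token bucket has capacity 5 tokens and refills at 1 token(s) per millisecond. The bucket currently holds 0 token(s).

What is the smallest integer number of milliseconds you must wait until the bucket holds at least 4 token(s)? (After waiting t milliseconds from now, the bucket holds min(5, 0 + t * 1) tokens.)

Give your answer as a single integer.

Need 0 + t * 1 >= 4, so t >= 4/1.
Smallest integer t = ceil(4/1) = 4.

Answer: 4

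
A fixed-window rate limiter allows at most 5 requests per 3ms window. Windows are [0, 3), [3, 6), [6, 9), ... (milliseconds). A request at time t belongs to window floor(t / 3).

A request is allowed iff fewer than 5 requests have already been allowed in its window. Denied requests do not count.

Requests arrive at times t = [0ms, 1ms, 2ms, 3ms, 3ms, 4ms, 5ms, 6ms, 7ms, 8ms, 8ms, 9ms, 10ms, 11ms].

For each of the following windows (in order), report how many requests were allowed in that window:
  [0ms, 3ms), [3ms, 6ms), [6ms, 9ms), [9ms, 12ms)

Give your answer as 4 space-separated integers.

Processing requests:
  req#1 t=0ms (window 0): ALLOW
  req#2 t=1ms (window 0): ALLOW
  req#3 t=2ms (window 0): ALLOW
  req#4 t=3ms (window 1): ALLOW
  req#5 t=3ms (window 1): ALLOW
  req#6 t=4ms (window 1): ALLOW
  req#7 t=5ms (window 1): ALLOW
  req#8 t=6ms (window 2): ALLOW
  req#9 t=7ms (window 2): ALLOW
  req#10 t=8ms (window 2): ALLOW
  req#11 t=8ms (window 2): ALLOW
  req#12 t=9ms (window 3): ALLOW
  req#13 t=10ms (window 3): ALLOW
  req#14 t=11ms (window 3): ALLOW

Allowed counts by window: 3 4 4 3

Answer: 3 4 4 3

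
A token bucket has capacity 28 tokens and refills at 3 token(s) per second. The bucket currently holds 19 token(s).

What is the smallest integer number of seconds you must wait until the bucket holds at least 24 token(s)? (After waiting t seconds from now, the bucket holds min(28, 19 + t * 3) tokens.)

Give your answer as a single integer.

Answer: 2

Derivation:
Need 19 + t * 3 >= 24, so t >= 5/3.
Smallest integer t = ceil(5/3) = 2.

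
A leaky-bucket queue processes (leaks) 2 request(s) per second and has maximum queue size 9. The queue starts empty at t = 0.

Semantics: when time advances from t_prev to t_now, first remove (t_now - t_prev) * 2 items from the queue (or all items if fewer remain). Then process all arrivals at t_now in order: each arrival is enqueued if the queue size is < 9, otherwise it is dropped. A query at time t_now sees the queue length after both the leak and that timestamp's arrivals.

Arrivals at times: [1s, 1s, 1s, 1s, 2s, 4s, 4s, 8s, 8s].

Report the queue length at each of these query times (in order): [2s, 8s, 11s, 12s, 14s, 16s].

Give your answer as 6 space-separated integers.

Queue lengths at query times:
  query t=2s: backlog = 3
  query t=8s: backlog = 2
  query t=11s: backlog = 0
  query t=12s: backlog = 0
  query t=14s: backlog = 0
  query t=16s: backlog = 0

Answer: 3 2 0 0 0 0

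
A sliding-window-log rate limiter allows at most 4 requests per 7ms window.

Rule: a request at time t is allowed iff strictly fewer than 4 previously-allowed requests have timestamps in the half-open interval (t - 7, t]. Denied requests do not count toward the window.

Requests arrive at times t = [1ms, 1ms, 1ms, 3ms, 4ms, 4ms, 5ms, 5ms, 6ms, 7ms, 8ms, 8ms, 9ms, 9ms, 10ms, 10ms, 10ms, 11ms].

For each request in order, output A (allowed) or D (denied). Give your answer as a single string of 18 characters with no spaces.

Tracking allowed requests in the window:
  req#1 t=1ms: ALLOW
  req#2 t=1ms: ALLOW
  req#3 t=1ms: ALLOW
  req#4 t=3ms: ALLOW
  req#5 t=4ms: DENY
  req#6 t=4ms: DENY
  req#7 t=5ms: DENY
  req#8 t=5ms: DENY
  req#9 t=6ms: DENY
  req#10 t=7ms: DENY
  req#11 t=8ms: ALLOW
  req#12 t=8ms: ALLOW
  req#13 t=9ms: ALLOW
  req#14 t=9ms: DENY
  req#15 t=10ms: ALLOW
  req#16 t=10ms: DENY
  req#17 t=10ms: DENY
  req#18 t=11ms: DENY

Answer: AAAADDDDDDAAADADDD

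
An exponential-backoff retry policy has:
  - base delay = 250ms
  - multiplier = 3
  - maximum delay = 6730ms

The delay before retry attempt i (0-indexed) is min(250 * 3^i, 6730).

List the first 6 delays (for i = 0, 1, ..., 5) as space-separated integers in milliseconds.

Answer: 250 750 2250 6730 6730 6730

Derivation:
Computing each delay:
  i=0: min(250*3^0, 6730) = 250
  i=1: min(250*3^1, 6730) = 750
  i=2: min(250*3^2, 6730) = 2250
  i=3: min(250*3^3, 6730) = 6730
  i=4: min(250*3^4, 6730) = 6730
  i=5: min(250*3^5, 6730) = 6730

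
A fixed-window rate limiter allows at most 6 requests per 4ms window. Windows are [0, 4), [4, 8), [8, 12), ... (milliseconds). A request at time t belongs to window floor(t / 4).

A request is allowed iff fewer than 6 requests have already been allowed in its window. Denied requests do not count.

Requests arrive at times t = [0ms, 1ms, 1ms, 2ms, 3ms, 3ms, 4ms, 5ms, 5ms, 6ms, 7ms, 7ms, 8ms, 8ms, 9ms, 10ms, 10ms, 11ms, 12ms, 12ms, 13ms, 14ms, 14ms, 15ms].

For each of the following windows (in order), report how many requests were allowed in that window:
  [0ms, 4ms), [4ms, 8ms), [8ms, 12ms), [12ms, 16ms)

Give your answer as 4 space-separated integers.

Processing requests:
  req#1 t=0ms (window 0): ALLOW
  req#2 t=1ms (window 0): ALLOW
  req#3 t=1ms (window 0): ALLOW
  req#4 t=2ms (window 0): ALLOW
  req#5 t=3ms (window 0): ALLOW
  req#6 t=3ms (window 0): ALLOW
  req#7 t=4ms (window 1): ALLOW
  req#8 t=5ms (window 1): ALLOW
  req#9 t=5ms (window 1): ALLOW
  req#10 t=6ms (window 1): ALLOW
  req#11 t=7ms (window 1): ALLOW
  req#12 t=7ms (window 1): ALLOW
  req#13 t=8ms (window 2): ALLOW
  req#14 t=8ms (window 2): ALLOW
  req#15 t=9ms (window 2): ALLOW
  req#16 t=10ms (window 2): ALLOW
  req#17 t=10ms (window 2): ALLOW
  req#18 t=11ms (window 2): ALLOW
  req#19 t=12ms (window 3): ALLOW
  req#20 t=12ms (window 3): ALLOW
  req#21 t=13ms (window 3): ALLOW
  req#22 t=14ms (window 3): ALLOW
  req#23 t=14ms (window 3): ALLOW
  req#24 t=15ms (window 3): ALLOW

Allowed counts by window: 6 6 6 6

Answer: 6 6 6 6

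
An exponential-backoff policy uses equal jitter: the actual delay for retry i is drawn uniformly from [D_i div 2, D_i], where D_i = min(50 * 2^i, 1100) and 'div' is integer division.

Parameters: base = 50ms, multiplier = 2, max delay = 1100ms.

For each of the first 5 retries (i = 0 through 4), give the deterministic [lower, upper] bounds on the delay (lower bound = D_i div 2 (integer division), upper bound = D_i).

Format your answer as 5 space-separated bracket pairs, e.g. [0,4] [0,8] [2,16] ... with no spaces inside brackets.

Answer: [25,50] [50,100] [100,200] [200,400] [400,800]

Derivation:
Computing bounds per retry:
  i=0: D_i=min(50*2^0,1100)=50, bounds=[25,50]
  i=1: D_i=min(50*2^1,1100)=100, bounds=[50,100]
  i=2: D_i=min(50*2^2,1100)=200, bounds=[100,200]
  i=3: D_i=min(50*2^3,1100)=400, bounds=[200,400]
  i=4: D_i=min(50*2^4,1100)=800, bounds=[400,800]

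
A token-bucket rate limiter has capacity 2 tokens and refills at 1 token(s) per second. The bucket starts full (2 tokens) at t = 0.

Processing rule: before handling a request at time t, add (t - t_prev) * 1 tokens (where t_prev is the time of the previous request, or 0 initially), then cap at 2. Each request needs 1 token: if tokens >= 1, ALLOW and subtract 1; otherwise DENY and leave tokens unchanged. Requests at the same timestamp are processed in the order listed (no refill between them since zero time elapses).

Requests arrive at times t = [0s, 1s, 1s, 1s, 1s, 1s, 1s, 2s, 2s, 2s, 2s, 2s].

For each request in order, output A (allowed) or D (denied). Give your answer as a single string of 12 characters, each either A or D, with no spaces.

Simulating step by step:
  req#1 t=0s: ALLOW
  req#2 t=1s: ALLOW
  req#3 t=1s: ALLOW
  req#4 t=1s: DENY
  req#5 t=1s: DENY
  req#6 t=1s: DENY
  req#7 t=1s: DENY
  req#8 t=2s: ALLOW
  req#9 t=2s: DENY
  req#10 t=2s: DENY
  req#11 t=2s: DENY
  req#12 t=2s: DENY

Answer: AAADDDDADDDD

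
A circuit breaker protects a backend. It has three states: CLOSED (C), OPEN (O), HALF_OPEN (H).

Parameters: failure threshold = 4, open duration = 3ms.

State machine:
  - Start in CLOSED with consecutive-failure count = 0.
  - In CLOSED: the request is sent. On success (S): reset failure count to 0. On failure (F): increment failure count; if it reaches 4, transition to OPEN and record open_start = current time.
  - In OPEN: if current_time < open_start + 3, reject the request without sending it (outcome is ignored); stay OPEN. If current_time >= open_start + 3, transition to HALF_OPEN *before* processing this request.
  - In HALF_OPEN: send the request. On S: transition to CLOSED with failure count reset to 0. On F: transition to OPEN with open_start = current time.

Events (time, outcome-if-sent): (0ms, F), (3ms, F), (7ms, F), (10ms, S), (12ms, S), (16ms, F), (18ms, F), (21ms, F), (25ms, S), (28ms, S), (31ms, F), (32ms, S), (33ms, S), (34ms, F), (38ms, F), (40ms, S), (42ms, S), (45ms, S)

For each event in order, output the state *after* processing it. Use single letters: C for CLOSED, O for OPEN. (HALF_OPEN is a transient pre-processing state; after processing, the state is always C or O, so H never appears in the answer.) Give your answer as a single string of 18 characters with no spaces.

State after each event:
  event#1 t=0ms outcome=F: state=CLOSED
  event#2 t=3ms outcome=F: state=CLOSED
  event#3 t=7ms outcome=F: state=CLOSED
  event#4 t=10ms outcome=S: state=CLOSED
  event#5 t=12ms outcome=S: state=CLOSED
  event#6 t=16ms outcome=F: state=CLOSED
  event#7 t=18ms outcome=F: state=CLOSED
  event#8 t=21ms outcome=F: state=CLOSED
  event#9 t=25ms outcome=S: state=CLOSED
  event#10 t=28ms outcome=S: state=CLOSED
  event#11 t=31ms outcome=F: state=CLOSED
  event#12 t=32ms outcome=S: state=CLOSED
  event#13 t=33ms outcome=S: state=CLOSED
  event#14 t=34ms outcome=F: state=CLOSED
  event#15 t=38ms outcome=F: state=CLOSED
  event#16 t=40ms outcome=S: state=CLOSED
  event#17 t=42ms outcome=S: state=CLOSED
  event#18 t=45ms outcome=S: state=CLOSED

Answer: CCCCCCCCCCCCCCCCCC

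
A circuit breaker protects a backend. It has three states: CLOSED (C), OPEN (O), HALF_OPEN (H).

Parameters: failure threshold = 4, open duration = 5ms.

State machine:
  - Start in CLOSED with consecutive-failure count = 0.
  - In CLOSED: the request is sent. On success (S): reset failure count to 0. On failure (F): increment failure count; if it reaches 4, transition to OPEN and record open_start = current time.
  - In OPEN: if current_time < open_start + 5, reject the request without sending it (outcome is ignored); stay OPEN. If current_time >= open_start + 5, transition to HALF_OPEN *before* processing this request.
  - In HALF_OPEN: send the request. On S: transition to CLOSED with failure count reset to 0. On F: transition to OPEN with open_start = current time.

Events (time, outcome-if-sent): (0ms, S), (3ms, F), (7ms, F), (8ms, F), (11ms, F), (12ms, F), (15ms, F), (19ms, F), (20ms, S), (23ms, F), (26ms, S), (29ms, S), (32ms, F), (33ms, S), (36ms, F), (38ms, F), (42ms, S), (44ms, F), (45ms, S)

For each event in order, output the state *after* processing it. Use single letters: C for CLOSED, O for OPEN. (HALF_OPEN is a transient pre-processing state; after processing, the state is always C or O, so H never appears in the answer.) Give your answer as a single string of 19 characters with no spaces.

State after each event:
  event#1 t=0ms outcome=S: state=CLOSED
  event#2 t=3ms outcome=F: state=CLOSED
  event#3 t=7ms outcome=F: state=CLOSED
  event#4 t=8ms outcome=F: state=CLOSED
  event#5 t=11ms outcome=F: state=OPEN
  event#6 t=12ms outcome=F: state=OPEN
  event#7 t=15ms outcome=F: state=OPEN
  event#8 t=19ms outcome=F: state=OPEN
  event#9 t=20ms outcome=S: state=OPEN
  event#10 t=23ms outcome=F: state=OPEN
  event#11 t=26ms outcome=S: state=CLOSED
  event#12 t=29ms outcome=S: state=CLOSED
  event#13 t=32ms outcome=F: state=CLOSED
  event#14 t=33ms outcome=S: state=CLOSED
  event#15 t=36ms outcome=F: state=CLOSED
  event#16 t=38ms outcome=F: state=CLOSED
  event#17 t=42ms outcome=S: state=CLOSED
  event#18 t=44ms outcome=F: state=CLOSED
  event#19 t=45ms outcome=S: state=CLOSED

Answer: CCCCOOOOOOCCCCCCCCC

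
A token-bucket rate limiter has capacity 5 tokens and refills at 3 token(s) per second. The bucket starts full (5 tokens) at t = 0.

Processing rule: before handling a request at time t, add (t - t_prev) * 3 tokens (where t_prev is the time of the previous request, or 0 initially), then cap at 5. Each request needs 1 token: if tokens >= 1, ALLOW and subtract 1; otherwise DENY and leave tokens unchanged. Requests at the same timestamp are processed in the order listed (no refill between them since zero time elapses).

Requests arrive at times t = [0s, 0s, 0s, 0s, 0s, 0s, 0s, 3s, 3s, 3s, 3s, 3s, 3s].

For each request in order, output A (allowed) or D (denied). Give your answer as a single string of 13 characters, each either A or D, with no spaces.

Answer: AAAAADDAAAAAD

Derivation:
Simulating step by step:
  req#1 t=0s: ALLOW
  req#2 t=0s: ALLOW
  req#3 t=0s: ALLOW
  req#4 t=0s: ALLOW
  req#5 t=0s: ALLOW
  req#6 t=0s: DENY
  req#7 t=0s: DENY
  req#8 t=3s: ALLOW
  req#9 t=3s: ALLOW
  req#10 t=3s: ALLOW
  req#11 t=3s: ALLOW
  req#12 t=3s: ALLOW
  req#13 t=3s: DENY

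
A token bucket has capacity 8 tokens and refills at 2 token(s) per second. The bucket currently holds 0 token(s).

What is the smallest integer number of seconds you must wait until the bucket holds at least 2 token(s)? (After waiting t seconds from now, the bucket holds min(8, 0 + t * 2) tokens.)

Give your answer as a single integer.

Need 0 + t * 2 >= 2, so t >= 2/2.
Smallest integer t = ceil(2/2) = 1.

Answer: 1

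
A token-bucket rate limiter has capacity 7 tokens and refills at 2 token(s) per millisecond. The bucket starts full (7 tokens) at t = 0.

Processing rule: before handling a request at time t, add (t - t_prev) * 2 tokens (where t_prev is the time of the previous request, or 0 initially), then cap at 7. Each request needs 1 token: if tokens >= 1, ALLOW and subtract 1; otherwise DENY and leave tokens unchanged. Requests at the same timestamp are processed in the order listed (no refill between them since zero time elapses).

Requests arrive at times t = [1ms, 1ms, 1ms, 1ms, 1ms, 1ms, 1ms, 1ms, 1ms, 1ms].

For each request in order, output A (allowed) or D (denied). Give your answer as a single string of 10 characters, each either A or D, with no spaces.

Simulating step by step:
  req#1 t=1ms: ALLOW
  req#2 t=1ms: ALLOW
  req#3 t=1ms: ALLOW
  req#4 t=1ms: ALLOW
  req#5 t=1ms: ALLOW
  req#6 t=1ms: ALLOW
  req#7 t=1ms: ALLOW
  req#8 t=1ms: DENY
  req#9 t=1ms: DENY
  req#10 t=1ms: DENY

Answer: AAAAAAADDD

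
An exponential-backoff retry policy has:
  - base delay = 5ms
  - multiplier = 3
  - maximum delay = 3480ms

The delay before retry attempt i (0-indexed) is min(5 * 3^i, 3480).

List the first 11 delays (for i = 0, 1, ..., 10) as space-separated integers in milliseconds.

Answer: 5 15 45 135 405 1215 3480 3480 3480 3480 3480

Derivation:
Computing each delay:
  i=0: min(5*3^0, 3480) = 5
  i=1: min(5*3^1, 3480) = 15
  i=2: min(5*3^2, 3480) = 45
  i=3: min(5*3^3, 3480) = 135
  i=4: min(5*3^4, 3480) = 405
  i=5: min(5*3^5, 3480) = 1215
  i=6: min(5*3^6, 3480) = 3480
  i=7: min(5*3^7, 3480) = 3480
  i=8: min(5*3^8, 3480) = 3480
  i=9: min(5*3^9, 3480) = 3480
  i=10: min(5*3^10, 3480) = 3480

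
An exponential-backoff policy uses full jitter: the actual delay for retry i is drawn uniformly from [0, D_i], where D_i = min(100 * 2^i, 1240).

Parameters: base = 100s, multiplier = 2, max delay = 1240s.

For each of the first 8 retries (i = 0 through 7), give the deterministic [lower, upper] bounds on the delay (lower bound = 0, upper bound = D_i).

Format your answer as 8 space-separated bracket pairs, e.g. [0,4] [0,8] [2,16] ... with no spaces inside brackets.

Computing bounds per retry:
  i=0: D_i=min(100*2^0,1240)=100, bounds=[0,100]
  i=1: D_i=min(100*2^1,1240)=200, bounds=[0,200]
  i=2: D_i=min(100*2^2,1240)=400, bounds=[0,400]
  i=3: D_i=min(100*2^3,1240)=800, bounds=[0,800]
  i=4: D_i=min(100*2^4,1240)=1240, bounds=[0,1240]
  i=5: D_i=min(100*2^5,1240)=1240, bounds=[0,1240]
  i=6: D_i=min(100*2^6,1240)=1240, bounds=[0,1240]
  i=7: D_i=min(100*2^7,1240)=1240, bounds=[0,1240]

Answer: [0,100] [0,200] [0,400] [0,800] [0,1240] [0,1240] [0,1240] [0,1240]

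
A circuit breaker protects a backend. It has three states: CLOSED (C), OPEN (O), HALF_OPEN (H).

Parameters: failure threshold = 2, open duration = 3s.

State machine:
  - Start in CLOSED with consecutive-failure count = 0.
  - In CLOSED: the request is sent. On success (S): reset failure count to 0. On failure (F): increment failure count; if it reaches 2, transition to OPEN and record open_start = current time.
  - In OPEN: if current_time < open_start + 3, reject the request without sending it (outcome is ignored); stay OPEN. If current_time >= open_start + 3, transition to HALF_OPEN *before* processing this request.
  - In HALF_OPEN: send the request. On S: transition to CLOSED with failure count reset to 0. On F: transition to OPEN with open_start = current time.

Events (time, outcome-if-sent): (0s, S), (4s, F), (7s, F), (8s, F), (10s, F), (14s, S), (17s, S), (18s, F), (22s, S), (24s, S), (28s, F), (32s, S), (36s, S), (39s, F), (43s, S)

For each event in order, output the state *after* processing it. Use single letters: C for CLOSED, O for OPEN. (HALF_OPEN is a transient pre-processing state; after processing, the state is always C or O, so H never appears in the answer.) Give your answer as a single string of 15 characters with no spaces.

State after each event:
  event#1 t=0s outcome=S: state=CLOSED
  event#2 t=4s outcome=F: state=CLOSED
  event#3 t=7s outcome=F: state=OPEN
  event#4 t=8s outcome=F: state=OPEN
  event#5 t=10s outcome=F: state=OPEN
  event#6 t=14s outcome=S: state=CLOSED
  event#7 t=17s outcome=S: state=CLOSED
  event#8 t=18s outcome=F: state=CLOSED
  event#9 t=22s outcome=S: state=CLOSED
  event#10 t=24s outcome=S: state=CLOSED
  event#11 t=28s outcome=F: state=CLOSED
  event#12 t=32s outcome=S: state=CLOSED
  event#13 t=36s outcome=S: state=CLOSED
  event#14 t=39s outcome=F: state=CLOSED
  event#15 t=43s outcome=S: state=CLOSED

Answer: CCOOOCCCCCCCCCC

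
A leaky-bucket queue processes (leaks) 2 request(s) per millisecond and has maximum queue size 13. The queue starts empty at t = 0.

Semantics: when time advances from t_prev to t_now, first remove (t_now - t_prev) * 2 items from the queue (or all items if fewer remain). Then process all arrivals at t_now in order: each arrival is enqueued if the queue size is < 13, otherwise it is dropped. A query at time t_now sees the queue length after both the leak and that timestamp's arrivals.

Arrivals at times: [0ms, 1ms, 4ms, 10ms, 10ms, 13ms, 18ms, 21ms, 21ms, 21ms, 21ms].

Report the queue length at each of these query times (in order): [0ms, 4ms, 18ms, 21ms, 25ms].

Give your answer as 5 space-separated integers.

Queue lengths at query times:
  query t=0ms: backlog = 1
  query t=4ms: backlog = 1
  query t=18ms: backlog = 1
  query t=21ms: backlog = 4
  query t=25ms: backlog = 0

Answer: 1 1 1 4 0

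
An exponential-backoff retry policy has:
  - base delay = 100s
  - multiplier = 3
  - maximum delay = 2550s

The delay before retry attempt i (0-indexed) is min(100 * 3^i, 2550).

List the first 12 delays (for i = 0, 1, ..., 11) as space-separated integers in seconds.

Computing each delay:
  i=0: min(100*3^0, 2550) = 100
  i=1: min(100*3^1, 2550) = 300
  i=2: min(100*3^2, 2550) = 900
  i=3: min(100*3^3, 2550) = 2550
  i=4: min(100*3^4, 2550) = 2550
  i=5: min(100*3^5, 2550) = 2550
  i=6: min(100*3^6, 2550) = 2550
  i=7: min(100*3^7, 2550) = 2550
  i=8: min(100*3^8, 2550) = 2550
  i=9: min(100*3^9, 2550) = 2550
  i=10: min(100*3^10, 2550) = 2550
  i=11: min(100*3^11, 2550) = 2550

Answer: 100 300 900 2550 2550 2550 2550 2550 2550 2550 2550 2550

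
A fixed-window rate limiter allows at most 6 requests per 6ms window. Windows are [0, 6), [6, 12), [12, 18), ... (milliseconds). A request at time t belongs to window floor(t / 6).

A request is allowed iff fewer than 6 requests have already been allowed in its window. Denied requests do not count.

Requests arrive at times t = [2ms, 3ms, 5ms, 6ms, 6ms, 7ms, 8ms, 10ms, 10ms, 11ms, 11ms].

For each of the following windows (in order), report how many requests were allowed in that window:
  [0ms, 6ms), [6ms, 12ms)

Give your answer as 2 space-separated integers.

Processing requests:
  req#1 t=2ms (window 0): ALLOW
  req#2 t=3ms (window 0): ALLOW
  req#3 t=5ms (window 0): ALLOW
  req#4 t=6ms (window 1): ALLOW
  req#5 t=6ms (window 1): ALLOW
  req#6 t=7ms (window 1): ALLOW
  req#7 t=8ms (window 1): ALLOW
  req#8 t=10ms (window 1): ALLOW
  req#9 t=10ms (window 1): ALLOW
  req#10 t=11ms (window 1): DENY
  req#11 t=11ms (window 1): DENY

Allowed counts by window: 3 6

Answer: 3 6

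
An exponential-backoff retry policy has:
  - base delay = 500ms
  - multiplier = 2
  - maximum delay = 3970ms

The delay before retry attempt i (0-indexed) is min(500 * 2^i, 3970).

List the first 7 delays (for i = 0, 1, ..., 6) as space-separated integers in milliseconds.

Answer: 500 1000 2000 3970 3970 3970 3970

Derivation:
Computing each delay:
  i=0: min(500*2^0, 3970) = 500
  i=1: min(500*2^1, 3970) = 1000
  i=2: min(500*2^2, 3970) = 2000
  i=3: min(500*2^3, 3970) = 3970
  i=4: min(500*2^4, 3970) = 3970
  i=5: min(500*2^5, 3970) = 3970
  i=6: min(500*2^6, 3970) = 3970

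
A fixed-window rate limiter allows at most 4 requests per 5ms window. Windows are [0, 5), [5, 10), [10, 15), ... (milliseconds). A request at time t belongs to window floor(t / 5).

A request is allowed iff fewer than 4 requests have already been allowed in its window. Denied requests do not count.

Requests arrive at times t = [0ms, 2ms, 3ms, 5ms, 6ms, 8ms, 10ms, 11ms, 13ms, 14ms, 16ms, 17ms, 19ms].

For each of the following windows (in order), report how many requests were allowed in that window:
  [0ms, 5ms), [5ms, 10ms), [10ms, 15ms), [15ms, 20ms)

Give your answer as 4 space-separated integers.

Processing requests:
  req#1 t=0ms (window 0): ALLOW
  req#2 t=2ms (window 0): ALLOW
  req#3 t=3ms (window 0): ALLOW
  req#4 t=5ms (window 1): ALLOW
  req#5 t=6ms (window 1): ALLOW
  req#6 t=8ms (window 1): ALLOW
  req#7 t=10ms (window 2): ALLOW
  req#8 t=11ms (window 2): ALLOW
  req#9 t=13ms (window 2): ALLOW
  req#10 t=14ms (window 2): ALLOW
  req#11 t=16ms (window 3): ALLOW
  req#12 t=17ms (window 3): ALLOW
  req#13 t=19ms (window 3): ALLOW

Allowed counts by window: 3 3 4 3

Answer: 3 3 4 3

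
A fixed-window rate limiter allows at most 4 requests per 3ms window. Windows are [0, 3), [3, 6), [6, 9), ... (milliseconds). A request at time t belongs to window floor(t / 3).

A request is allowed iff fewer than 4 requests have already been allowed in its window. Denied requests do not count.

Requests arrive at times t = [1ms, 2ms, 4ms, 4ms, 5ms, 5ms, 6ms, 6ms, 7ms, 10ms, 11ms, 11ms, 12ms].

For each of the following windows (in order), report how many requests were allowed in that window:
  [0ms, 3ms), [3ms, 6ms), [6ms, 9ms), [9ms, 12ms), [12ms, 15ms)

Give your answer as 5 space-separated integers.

Answer: 2 4 3 3 1

Derivation:
Processing requests:
  req#1 t=1ms (window 0): ALLOW
  req#2 t=2ms (window 0): ALLOW
  req#3 t=4ms (window 1): ALLOW
  req#4 t=4ms (window 1): ALLOW
  req#5 t=5ms (window 1): ALLOW
  req#6 t=5ms (window 1): ALLOW
  req#7 t=6ms (window 2): ALLOW
  req#8 t=6ms (window 2): ALLOW
  req#9 t=7ms (window 2): ALLOW
  req#10 t=10ms (window 3): ALLOW
  req#11 t=11ms (window 3): ALLOW
  req#12 t=11ms (window 3): ALLOW
  req#13 t=12ms (window 4): ALLOW

Allowed counts by window: 2 4 3 3 1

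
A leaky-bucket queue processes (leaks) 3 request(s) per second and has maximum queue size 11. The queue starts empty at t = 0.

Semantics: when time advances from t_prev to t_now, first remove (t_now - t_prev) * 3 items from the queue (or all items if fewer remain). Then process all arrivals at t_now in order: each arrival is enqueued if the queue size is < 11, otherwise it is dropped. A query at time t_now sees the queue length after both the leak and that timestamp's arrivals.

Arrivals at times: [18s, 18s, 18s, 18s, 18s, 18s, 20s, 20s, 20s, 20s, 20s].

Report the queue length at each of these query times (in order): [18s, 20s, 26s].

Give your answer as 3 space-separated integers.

Queue lengths at query times:
  query t=18s: backlog = 6
  query t=20s: backlog = 5
  query t=26s: backlog = 0

Answer: 6 5 0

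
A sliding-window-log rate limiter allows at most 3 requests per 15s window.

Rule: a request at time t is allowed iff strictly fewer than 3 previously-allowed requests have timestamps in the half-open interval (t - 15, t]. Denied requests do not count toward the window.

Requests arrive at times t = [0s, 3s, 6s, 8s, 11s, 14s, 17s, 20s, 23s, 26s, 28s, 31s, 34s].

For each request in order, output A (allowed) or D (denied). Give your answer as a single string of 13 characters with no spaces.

Tracking allowed requests in the window:
  req#1 t=0s: ALLOW
  req#2 t=3s: ALLOW
  req#3 t=6s: ALLOW
  req#4 t=8s: DENY
  req#5 t=11s: DENY
  req#6 t=14s: DENY
  req#7 t=17s: ALLOW
  req#8 t=20s: ALLOW
  req#9 t=23s: ALLOW
  req#10 t=26s: DENY
  req#11 t=28s: DENY
  req#12 t=31s: DENY
  req#13 t=34s: ALLOW

Answer: AAADDDAAADDDA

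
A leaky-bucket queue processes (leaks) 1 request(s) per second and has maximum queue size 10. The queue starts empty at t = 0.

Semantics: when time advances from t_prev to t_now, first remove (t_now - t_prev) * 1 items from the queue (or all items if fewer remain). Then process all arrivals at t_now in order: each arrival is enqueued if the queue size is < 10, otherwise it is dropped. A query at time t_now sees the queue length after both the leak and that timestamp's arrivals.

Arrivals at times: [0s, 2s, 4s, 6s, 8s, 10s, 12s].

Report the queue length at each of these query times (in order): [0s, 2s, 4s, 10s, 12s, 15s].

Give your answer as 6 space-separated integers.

Answer: 1 1 1 1 1 0

Derivation:
Queue lengths at query times:
  query t=0s: backlog = 1
  query t=2s: backlog = 1
  query t=4s: backlog = 1
  query t=10s: backlog = 1
  query t=12s: backlog = 1
  query t=15s: backlog = 0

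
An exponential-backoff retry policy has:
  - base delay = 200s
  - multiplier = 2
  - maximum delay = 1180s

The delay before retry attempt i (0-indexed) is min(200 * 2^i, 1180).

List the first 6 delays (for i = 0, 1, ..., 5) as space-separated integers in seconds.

Computing each delay:
  i=0: min(200*2^0, 1180) = 200
  i=1: min(200*2^1, 1180) = 400
  i=2: min(200*2^2, 1180) = 800
  i=3: min(200*2^3, 1180) = 1180
  i=4: min(200*2^4, 1180) = 1180
  i=5: min(200*2^5, 1180) = 1180

Answer: 200 400 800 1180 1180 1180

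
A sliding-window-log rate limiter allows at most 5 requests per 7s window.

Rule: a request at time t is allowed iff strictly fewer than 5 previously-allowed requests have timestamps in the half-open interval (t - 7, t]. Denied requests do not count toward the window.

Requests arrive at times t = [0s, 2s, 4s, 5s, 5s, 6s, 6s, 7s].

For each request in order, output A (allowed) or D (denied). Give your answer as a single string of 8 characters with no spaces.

Tracking allowed requests in the window:
  req#1 t=0s: ALLOW
  req#2 t=2s: ALLOW
  req#3 t=4s: ALLOW
  req#4 t=5s: ALLOW
  req#5 t=5s: ALLOW
  req#6 t=6s: DENY
  req#7 t=6s: DENY
  req#8 t=7s: ALLOW

Answer: AAAAADDA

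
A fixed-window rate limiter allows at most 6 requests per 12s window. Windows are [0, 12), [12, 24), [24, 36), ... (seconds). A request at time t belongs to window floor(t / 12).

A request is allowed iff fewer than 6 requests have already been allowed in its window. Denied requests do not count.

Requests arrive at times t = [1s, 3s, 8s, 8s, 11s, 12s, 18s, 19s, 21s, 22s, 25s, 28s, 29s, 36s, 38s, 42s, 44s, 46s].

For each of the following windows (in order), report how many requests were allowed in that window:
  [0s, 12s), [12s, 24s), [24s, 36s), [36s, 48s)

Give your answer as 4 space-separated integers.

Processing requests:
  req#1 t=1s (window 0): ALLOW
  req#2 t=3s (window 0): ALLOW
  req#3 t=8s (window 0): ALLOW
  req#4 t=8s (window 0): ALLOW
  req#5 t=11s (window 0): ALLOW
  req#6 t=12s (window 1): ALLOW
  req#7 t=18s (window 1): ALLOW
  req#8 t=19s (window 1): ALLOW
  req#9 t=21s (window 1): ALLOW
  req#10 t=22s (window 1): ALLOW
  req#11 t=25s (window 2): ALLOW
  req#12 t=28s (window 2): ALLOW
  req#13 t=29s (window 2): ALLOW
  req#14 t=36s (window 3): ALLOW
  req#15 t=38s (window 3): ALLOW
  req#16 t=42s (window 3): ALLOW
  req#17 t=44s (window 3): ALLOW
  req#18 t=46s (window 3): ALLOW

Allowed counts by window: 5 5 3 5

Answer: 5 5 3 5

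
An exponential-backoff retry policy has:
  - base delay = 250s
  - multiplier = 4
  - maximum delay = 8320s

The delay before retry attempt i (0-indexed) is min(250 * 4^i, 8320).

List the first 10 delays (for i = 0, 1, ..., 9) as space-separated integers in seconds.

Computing each delay:
  i=0: min(250*4^0, 8320) = 250
  i=1: min(250*4^1, 8320) = 1000
  i=2: min(250*4^2, 8320) = 4000
  i=3: min(250*4^3, 8320) = 8320
  i=4: min(250*4^4, 8320) = 8320
  i=5: min(250*4^5, 8320) = 8320
  i=6: min(250*4^6, 8320) = 8320
  i=7: min(250*4^7, 8320) = 8320
  i=8: min(250*4^8, 8320) = 8320
  i=9: min(250*4^9, 8320) = 8320

Answer: 250 1000 4000 8320 8320 8320 8320 8320 8320 8320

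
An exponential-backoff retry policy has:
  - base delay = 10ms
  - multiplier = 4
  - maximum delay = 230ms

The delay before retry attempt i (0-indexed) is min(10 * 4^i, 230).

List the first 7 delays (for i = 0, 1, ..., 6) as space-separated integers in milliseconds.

Answer: 10 40 160 230 230 230 230

Derivation:
Computing each delay:
  i=0: min(10*4^0, 230) = 10
  i=1: min(10*4^1, 230) = 40
  i=2: min(10*4^2, 230) = 160
  i=3: min(10*4^3, 230) = 230
  i=4: min(10*4^4, 230) = 230
  i=5: min(10*4^5, 230) = 230
  i=6: min(10*4^6, 230) = 230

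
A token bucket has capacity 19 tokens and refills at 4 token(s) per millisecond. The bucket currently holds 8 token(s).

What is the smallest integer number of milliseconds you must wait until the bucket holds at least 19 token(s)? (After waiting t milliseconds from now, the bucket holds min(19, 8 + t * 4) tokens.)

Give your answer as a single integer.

Need 8 + t * 4 >= 19, so t >= 11/4.
Smallest integer t = ceil(11/4) = 3.

Answer: 3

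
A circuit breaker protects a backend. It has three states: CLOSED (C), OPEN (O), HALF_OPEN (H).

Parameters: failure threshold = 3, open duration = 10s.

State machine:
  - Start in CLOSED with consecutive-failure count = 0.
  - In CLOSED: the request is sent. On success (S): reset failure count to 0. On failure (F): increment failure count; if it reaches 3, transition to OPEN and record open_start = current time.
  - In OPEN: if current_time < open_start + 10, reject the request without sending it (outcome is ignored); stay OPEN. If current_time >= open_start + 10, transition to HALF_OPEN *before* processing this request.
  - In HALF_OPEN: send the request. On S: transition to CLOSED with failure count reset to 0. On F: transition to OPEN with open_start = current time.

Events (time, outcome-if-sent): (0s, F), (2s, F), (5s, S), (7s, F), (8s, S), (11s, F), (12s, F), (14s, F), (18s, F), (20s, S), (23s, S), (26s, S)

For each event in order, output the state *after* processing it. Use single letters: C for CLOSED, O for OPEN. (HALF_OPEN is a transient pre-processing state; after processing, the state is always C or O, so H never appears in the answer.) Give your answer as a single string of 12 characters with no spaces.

Answer: CCCCCCCOOOOC

Derivation:
State after each event:
  event#1 t=0s outcome=F: state=CLOSED
  event#2 t=2s outcome=F: state=CLOSED
  event#3 t=5s outcome=S: state=CLOSED
  event#4 t=7s outcome=F: state=CLOSED
  event#5 t=8s outcome=S: state=CLOSED
  event#6 t=11s outcome=F: state=CLOSED
  event#7 t=12s outcome=F: state=CLOSED
  event#8 t=14s outcome=F: state=OPEN
  event#9 t=18s outcome=F: state=OPEN
  event#10 t=20s outcome=S: state=OPEN
  event#11 t=23s outcome=S: state=OPEN
  event#12 t=26s outcome=S: state=CLOSED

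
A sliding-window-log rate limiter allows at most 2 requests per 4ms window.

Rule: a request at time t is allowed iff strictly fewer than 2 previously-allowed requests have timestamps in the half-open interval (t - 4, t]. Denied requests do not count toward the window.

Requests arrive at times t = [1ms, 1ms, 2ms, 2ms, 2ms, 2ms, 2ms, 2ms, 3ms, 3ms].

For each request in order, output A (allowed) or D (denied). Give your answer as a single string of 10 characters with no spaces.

Answer: AADDDDDDDD

Derivation:
Tracking allowed requests in the window:
  req#1 t=1ms: ALLOW
  req#2 t=1ms: ALLOW
  req#3 t=2ms: DENY
  req#4 t=2ms: DENY
  req#5 t=2ms: DENY
  req#6 t=2ms: DENY
  req#7 t=2ms: DENY
  req#8 t=2ms: DENY
  req#9 t=3ms: DENY
  req#10 t=3ms: DENY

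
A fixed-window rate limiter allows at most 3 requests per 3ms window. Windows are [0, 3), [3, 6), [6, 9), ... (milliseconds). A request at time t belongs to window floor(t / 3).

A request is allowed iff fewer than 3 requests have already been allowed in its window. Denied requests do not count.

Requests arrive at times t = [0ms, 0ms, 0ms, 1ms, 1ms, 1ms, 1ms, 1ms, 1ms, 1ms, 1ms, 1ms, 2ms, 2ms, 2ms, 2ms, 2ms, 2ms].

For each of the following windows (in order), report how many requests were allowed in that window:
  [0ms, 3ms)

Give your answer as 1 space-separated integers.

Processing requests:
  req#1 t=0ms (window 0): ALLOW
  req#2 t=0ms (window 0): ALLOW
  req#3 t=0ms (window 0): ALLOW
  req#4 t=1ms (window 0): DENY
  req#5 t=1ms (window 0): DENY
  req#6 t=1ms (window 0): DENY
  req#7 t=1ms (window 0): DENY
  req#8 t=1ms (window 0): DENY
  req#9 t=1ms (window 0): DENY
  req#10 t=1ms (window 0): DENY
  req#11 t=1ms (window 0): DENY
  req#12 t=1ms (window 0): DENY
  req#13 t=2ms (window 0): DENY
  req#14 t=2ms (window 0): DENY
  req#15 t=2ms (window 0): DENY
  req#16 t=2ms (window 0): DENY
  req#17 t=2ms (window 0): DENY
  req#18 t=2ms (window 0): DENY

Allowed counts by window: 3

Answer: 3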